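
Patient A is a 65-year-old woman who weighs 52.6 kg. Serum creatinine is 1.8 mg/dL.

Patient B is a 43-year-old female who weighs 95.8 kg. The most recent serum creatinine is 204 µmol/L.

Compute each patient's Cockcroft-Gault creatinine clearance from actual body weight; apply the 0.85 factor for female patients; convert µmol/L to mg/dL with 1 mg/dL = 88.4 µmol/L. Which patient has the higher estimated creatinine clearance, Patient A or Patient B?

Patient B

Patient A: CrCl = (140 − 65) × 52.6 / (72 × 1.8) × 0.85 = 3945.0 / 129.60 × 0.85 ≈ 25.9 mL/min
Patient B: SCr = 204 / 88.4 = 2.308 mg/dL
Patient B: CrCl = (140 − 43) × 95.8 / (72 × 2.308) × 0.85 = 9292.6 / 166.18 × 0.85 ≈ 47.5 mL/min
25.9 vs 47.5 mL/min → Patient B is higher.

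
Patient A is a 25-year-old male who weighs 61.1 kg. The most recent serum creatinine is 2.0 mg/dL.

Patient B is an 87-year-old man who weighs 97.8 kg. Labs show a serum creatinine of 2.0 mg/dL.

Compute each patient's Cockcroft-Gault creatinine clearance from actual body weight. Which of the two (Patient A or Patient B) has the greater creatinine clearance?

Patient A: CrCl = (140 − 25) × 61.1 / (72 × 2) = 7026.5 / 144.00 ≈ 48.8 mL/min
Patient B: CrCl = (140 − 87) × 97.8 / (72 × 2) = 5183.4 / 144.00 ≈ 36.0 mL/min
48.8 vs 36.0 mL/min → Patient A is higher.

Patient A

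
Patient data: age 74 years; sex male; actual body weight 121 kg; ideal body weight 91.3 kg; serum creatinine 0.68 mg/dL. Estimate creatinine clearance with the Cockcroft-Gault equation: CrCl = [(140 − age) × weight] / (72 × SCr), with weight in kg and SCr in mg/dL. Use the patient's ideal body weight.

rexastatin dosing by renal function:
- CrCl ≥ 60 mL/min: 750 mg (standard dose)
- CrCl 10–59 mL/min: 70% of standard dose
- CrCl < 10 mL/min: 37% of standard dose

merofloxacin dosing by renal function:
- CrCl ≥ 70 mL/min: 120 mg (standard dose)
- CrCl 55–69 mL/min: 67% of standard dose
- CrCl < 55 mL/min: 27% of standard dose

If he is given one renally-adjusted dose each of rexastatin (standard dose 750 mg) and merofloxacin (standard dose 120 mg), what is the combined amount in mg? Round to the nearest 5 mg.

870 mg

CrCl = (140 − 74) × 91.3 / (72 × 0.68) = 6025.8 / 48.96 ≈ 123.1 mL/min
CrCl ≈ 123 mL/min.
rexastatin: ≥ 60 mL/min → 100% of 750 mg = 750 mg.
merofloxacin: ≥ 70 mL/min → 100% of 120 mg = 120 mg.
Total = 750 + 120 = 870 mg.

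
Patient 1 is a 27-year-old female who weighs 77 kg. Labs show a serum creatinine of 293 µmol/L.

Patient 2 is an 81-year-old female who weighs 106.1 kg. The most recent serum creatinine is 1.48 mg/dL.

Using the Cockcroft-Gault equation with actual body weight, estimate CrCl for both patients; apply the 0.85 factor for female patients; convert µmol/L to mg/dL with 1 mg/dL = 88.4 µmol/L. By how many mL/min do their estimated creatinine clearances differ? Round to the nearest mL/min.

Patient 1: SCr = 293 / 88.4 = 3.314 mg/dL
Patient 1: CrCl = (140 − 27) × 77 / (72 × 3.314) × 0.85 = 8701.0 / 238.61 × 0.85 ≈ 31.0 mL/min
Patient 2: CrCl = (140 − 81) × 106.1 / (72 × 1.48) × 0.85 = 6259.9 / 106.56 × 0.85 ≈ 49.9 mL/min
|31.0 − 49.9| = 18.9 mL/min

19 mL/min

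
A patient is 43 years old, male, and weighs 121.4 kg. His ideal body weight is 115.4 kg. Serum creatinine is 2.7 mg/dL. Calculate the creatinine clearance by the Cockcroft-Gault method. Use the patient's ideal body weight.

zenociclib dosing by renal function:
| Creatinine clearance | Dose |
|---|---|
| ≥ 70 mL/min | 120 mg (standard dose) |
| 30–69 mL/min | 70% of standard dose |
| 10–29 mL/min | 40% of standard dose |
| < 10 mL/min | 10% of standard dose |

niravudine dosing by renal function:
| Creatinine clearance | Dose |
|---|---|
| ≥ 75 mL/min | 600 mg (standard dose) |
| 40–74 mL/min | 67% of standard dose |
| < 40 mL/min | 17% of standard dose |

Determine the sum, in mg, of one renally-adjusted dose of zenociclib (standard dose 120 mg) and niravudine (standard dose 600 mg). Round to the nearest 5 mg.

CrCl = (140 − 43) × 115.4 / (72 × 2.7) = 11193.8 / 194.40 ≈ 57.6 mL/min
CrCl ≈ 58 mL/min.
zenociclib: 30–69 mL/min → 70% of 120 mg = 84 mg.
niravudine: 40–74 mL/min → 67% of 600 mg = 402 mg.
Total = 84 + 402 = 486 mg.

485 mg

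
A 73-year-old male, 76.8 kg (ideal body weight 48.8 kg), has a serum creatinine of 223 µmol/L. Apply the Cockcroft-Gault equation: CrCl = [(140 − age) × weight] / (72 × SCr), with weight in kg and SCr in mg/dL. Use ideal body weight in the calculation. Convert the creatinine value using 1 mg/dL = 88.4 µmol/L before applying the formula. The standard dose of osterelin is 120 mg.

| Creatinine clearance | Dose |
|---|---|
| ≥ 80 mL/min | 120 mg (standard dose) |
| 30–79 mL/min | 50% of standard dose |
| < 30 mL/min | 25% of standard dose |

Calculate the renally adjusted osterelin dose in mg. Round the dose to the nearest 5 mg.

30 mg

SCr = 223 / 88.4 = 2.523 mg/dL
CrCl = (140 − 73) × 48.8 / (72 × 2.523) = 3269.6 / 181.66 ≈ 18.0 mL/min
CrCl ≈ 18 mL/min → bracket < 30 mL/min.
25% of 120 mg = 30 mg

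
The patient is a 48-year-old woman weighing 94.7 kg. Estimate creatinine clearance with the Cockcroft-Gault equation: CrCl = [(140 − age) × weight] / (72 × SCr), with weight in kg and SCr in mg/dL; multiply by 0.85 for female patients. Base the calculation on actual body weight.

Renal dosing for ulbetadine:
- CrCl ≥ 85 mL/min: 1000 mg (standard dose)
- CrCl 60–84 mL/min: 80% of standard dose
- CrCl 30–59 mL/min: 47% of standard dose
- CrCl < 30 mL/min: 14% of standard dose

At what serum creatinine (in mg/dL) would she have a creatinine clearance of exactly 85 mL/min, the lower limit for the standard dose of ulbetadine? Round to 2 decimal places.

1.21 mg/dL

Standard dose requires CrCl ≥ 85 mL/min.
Set (140 − 48) × 94.7 × 0.85 / (72 × SCr) = 85
SCr = (140 − 48) × 94.7 × 0.85 / (72 × 85) = 1.210 mg/dL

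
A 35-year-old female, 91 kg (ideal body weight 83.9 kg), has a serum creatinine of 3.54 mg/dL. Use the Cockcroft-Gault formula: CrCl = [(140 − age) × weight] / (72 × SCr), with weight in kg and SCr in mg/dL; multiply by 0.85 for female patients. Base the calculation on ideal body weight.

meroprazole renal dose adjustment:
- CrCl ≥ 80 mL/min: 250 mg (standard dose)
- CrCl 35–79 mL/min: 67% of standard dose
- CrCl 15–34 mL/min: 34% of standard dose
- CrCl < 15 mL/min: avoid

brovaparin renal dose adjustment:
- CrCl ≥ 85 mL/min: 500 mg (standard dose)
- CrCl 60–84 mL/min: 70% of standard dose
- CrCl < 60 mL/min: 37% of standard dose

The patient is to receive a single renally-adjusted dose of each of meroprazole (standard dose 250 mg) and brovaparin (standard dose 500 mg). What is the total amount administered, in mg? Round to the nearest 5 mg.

CrCl = (140 − 35) × 83.9 / (72 × 3.54) × 0.85 = 8809.5 / 254.88 × 0.85 ≈ 29.4 mL/min
CrCl ≈ 29 mL/min.
meroprazole: 15–34 mL/min → 34% of 250 mg = 85 mg.
brovaparin: < 60 mL/min → 37% of 500 mg = 185 mg.
Total = 85 + 185 = 270 mg.

270 mg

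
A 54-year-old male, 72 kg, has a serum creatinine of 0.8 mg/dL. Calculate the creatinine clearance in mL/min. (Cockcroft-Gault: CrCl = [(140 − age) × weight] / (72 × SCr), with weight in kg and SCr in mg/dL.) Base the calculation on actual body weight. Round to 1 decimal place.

107.5 mL/min

CrCl = (140 − 54) × 72 / (72 × 0.8) = 6192.0 / 57.60 ≈ 107.5 mL/min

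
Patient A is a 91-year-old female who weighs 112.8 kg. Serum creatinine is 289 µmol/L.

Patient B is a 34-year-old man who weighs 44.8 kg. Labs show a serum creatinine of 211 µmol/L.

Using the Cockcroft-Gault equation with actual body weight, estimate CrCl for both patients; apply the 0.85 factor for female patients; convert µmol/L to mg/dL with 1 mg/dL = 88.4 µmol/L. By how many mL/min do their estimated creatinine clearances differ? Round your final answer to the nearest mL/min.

8 mL/min

Patient A: SCr = 289 / 88.4 = 3.269 mg/dL
Patient A: CrCl = (140 − 91) × 112.8 / (72 × 3.269) × 0.85 = 5527.2 / 235.37 × 0.85 ≈ 20.0 mL/min
Patient B: SCr = 211 / 88.4 = 2.387 mg/dL
Patient B: CrCl = (140 − 34) × 44.8 / (72 × 2.387) = 4748.8 / 171.86 ≈ 27.6 mL/min
|20.0 − 27.6| = 7.6 mL/min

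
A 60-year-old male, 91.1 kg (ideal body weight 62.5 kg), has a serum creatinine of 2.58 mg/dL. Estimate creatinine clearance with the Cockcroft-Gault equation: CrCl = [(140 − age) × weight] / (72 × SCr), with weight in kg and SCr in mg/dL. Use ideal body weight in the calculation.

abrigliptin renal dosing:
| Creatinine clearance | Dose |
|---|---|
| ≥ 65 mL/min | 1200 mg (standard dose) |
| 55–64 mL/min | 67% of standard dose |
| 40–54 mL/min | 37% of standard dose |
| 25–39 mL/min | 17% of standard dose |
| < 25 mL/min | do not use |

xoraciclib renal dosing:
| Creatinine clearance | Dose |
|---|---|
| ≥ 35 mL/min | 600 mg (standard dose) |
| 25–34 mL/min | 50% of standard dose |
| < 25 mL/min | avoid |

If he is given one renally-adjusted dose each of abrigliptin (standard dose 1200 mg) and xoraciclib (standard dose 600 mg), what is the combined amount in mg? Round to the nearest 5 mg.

CrCl = (140 − 60) × 62.5 / (72 × 2.58) = 5000.0 / 185.76 ≈ 26.9 mL/min
CrCl ≈ 27 mL/min.
abrigliptin: 25–39 mL/min → 17% of 1200 mg = 204 mg.
xoraciclib: 25–34 mL/min → 50% of 600 mg = 300 mg.
Total = 204 + 300 = 504 mg.

505 mg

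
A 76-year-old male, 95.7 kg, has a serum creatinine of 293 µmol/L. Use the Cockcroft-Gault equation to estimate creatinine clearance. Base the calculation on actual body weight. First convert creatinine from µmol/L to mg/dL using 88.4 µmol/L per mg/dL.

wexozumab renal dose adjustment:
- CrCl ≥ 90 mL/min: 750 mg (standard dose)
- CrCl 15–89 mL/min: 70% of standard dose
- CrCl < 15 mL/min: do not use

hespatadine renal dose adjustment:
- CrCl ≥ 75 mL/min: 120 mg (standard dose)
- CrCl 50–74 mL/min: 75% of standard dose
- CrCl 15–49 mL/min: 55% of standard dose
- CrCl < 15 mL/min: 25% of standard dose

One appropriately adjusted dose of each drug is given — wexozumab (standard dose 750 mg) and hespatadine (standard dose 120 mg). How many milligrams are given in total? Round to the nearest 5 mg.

SCr = 293 / 88.4 = 3.314 mg/dL
CrCl = (140 − 76) × 95.7 / (72 × 3.314) = 6124.8 / 238.61 ≈ 25.7 mL/min
CrCl ≈ 26 mL/min.
wexozumab: 15–89 mL/min → 70% of 750 mg = 525 mg.
hespatadine: 15–49 mL/min → 55% of 120 mg = 66 mg.
Total = 525 + 66 = 591 mg.

590 mg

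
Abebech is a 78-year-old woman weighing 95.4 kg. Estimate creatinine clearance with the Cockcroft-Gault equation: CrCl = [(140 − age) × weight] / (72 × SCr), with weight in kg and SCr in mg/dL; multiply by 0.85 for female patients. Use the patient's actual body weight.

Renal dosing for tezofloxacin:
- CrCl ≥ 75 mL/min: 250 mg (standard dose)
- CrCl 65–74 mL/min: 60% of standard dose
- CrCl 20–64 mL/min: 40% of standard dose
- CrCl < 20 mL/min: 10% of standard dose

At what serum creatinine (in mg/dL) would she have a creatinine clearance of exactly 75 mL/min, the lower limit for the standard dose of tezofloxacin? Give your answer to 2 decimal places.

0.93 mg/dL

Standard dose requires CrCl ≥ 75 mL/min.
Set (140 − 78) × 95.4 × 0.85 / (72 × SCr) = 75
SCr = (140 − 78) × 95.4 × 0.85 / (72 × 75) = 0.931 mg/dL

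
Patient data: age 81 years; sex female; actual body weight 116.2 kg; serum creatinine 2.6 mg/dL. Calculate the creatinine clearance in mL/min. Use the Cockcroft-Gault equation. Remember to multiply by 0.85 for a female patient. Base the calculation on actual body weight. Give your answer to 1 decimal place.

CrCl = (140 − 81) × 116.2 / (72 × 2.6) × 0.85 = 6855.8 / 187.20 × 0.85 ≈ 31.1 mL/min

31.1 mL/min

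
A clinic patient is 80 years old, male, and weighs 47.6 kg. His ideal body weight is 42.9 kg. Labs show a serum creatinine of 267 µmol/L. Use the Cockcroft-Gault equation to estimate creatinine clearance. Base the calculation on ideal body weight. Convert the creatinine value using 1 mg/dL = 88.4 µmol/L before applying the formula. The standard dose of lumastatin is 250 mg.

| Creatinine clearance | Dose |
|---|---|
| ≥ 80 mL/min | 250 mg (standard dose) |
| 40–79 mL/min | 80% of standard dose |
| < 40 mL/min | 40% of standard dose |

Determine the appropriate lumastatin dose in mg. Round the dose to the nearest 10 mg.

100 mg

SCr = 267 / 88.4 = 3.02 mg/dL
CrCl = (140 − 80) × 42.9 / (72 × 3.02) = 2574.0 / 217.44 ≈ 11.8 mL/min
CrCl ≈ 12 mL/min → bracket < 40 mL/min.
40% of 250 mg = 100 mg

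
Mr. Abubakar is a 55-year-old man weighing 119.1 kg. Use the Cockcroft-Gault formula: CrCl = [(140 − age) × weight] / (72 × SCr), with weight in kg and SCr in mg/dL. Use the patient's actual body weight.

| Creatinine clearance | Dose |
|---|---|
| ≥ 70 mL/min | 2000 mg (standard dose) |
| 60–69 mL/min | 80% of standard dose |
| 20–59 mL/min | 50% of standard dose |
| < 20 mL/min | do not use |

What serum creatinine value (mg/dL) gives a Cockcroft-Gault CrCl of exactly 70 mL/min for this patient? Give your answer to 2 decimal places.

2.01 mg/dL

Standard dose requires CrCl ≥ 70 mL/min.
Set (140 − 55) × 119.1 / (72 × SCr) = 70
SCr = (140 − 55) × 119.1 / (72 × 70) = 2.009 mg/dL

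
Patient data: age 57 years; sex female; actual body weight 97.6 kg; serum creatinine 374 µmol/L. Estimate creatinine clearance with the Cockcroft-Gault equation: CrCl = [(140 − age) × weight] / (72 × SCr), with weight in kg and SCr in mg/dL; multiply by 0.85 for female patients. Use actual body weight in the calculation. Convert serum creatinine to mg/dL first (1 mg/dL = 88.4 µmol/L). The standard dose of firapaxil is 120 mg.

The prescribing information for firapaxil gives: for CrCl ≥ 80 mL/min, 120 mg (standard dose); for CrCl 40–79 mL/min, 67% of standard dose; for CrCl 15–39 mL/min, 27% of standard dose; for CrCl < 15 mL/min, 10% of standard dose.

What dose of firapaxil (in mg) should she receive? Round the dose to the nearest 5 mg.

30 mg

SCr = 374 / 88.4 = 4.231 mg/dL
CrCl = (140 − 57) × 97.6 / (72 × 4.231) × 0.85 = 8100.8 / 304.63 × 0.85 ≈ 22.6 mL/min
CrCl ≈ 23 mL/min → bracket 15–39 mL/min.
27% of 120 mg = 32.4 mg → 30 mg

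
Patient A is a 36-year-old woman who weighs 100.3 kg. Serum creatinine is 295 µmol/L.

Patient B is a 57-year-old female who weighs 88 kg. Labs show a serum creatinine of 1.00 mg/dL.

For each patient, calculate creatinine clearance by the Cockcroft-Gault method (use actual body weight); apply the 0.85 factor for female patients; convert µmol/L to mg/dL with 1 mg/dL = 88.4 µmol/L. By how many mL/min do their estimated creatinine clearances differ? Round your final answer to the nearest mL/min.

49 mL/min

Patient A: SCr = 295 / 88.4 = 3.337 mg/dL
Patient A: CrCl = (140 − 36) × 100.3 / (72 × 3.337) × 0.85 = 10431.2 / 240.26 × 0.85 ≈ 36.9 mL/min
Patient B: CrCl = (140 − 57) × 88 / (72 × 1) × 0.85 = 7304.0 / 72.00 × 0.85 ≈ 86.2 mL/min
|36.9 − 86.2| = 49.3 mL/min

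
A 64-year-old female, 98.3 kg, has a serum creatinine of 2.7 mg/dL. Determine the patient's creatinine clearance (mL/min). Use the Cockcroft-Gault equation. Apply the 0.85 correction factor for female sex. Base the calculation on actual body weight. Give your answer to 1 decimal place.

32.7 mL/min

CrCl = (140 − 64) × 98.3 / (72 × 2.7) × 0.85 = 7470.8 / 194.40 × 0.85 ≈ 32.7 mL/min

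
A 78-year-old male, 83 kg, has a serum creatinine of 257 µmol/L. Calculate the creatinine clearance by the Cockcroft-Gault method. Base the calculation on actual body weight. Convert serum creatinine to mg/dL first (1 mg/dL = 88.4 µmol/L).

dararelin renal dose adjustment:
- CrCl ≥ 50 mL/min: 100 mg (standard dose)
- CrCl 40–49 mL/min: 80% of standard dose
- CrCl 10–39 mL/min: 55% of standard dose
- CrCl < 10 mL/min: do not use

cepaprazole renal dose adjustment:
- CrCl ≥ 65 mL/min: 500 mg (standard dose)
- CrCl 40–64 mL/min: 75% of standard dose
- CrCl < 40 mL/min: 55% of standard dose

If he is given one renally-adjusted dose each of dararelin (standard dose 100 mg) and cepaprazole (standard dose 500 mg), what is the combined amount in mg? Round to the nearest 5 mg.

330 mg

SCr = 257 / 88.4 = 2.907 mg/dL
CrCl = (140 − 78) × 83 / (72 × 2.907) = 5146.0 / 209.30 ≈ 24.6 mL/min
CrCl ≈ 25 mL/min.
dararelin: 10–39 mL/min → 55% of 100 mg = 55 mg.
cepaprazole: < 40 mL/min → 55% of 500 mg = 275 mg.
Total = 55 + 275 = 330 mg.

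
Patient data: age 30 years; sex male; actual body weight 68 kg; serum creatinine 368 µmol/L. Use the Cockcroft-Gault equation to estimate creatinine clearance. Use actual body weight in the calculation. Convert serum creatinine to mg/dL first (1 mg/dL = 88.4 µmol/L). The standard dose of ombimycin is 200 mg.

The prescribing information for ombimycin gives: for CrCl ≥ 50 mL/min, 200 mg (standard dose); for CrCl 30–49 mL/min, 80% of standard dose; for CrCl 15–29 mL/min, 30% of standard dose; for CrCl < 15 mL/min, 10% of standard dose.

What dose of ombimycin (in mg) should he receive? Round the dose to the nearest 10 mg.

SCr = 368 / 88.4 = 4.163 mg/dL
CrCl = (140 − 30) × 68 / (72 × 4.163) = 7480.0 / 299.74 ≈ 25.0 mL/min
CrCl ≈ 25 mL/min → bracket 15–29 mL/min.
30% of 200 mg = 60 mg

60 mg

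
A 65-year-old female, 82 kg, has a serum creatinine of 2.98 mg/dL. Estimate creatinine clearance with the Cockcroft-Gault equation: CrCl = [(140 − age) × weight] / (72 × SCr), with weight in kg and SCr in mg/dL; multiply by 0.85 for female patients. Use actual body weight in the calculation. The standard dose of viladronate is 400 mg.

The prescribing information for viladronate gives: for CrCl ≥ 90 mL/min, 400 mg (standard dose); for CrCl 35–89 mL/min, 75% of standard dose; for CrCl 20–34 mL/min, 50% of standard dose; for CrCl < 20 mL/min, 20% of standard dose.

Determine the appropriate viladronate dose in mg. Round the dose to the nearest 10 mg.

CrCl = (140 − 65) × 82 / (72 × 2.98) × 0.85 = 6150.0 / 214.56 × 0.85 ≈ 24.4 mL/min
CrCl ≈ 24 mL/min → bracket 20–34 mL/min.
50% of 400 mg = 200 mg

200 mg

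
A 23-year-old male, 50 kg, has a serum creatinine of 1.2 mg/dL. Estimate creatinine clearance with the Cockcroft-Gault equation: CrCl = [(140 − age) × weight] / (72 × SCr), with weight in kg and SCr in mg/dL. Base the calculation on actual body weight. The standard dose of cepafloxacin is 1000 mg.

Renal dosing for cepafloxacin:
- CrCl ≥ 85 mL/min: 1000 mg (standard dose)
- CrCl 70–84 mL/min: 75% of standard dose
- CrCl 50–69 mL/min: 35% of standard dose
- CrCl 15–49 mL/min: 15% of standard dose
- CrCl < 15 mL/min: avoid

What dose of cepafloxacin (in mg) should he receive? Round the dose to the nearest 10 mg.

CrCl = (140 − 23) × 50 / (72 × 1.2) = 5850.0 / 86.40 ≈ 67.7 mL/min
CrCl ≈ 68 mL/min → bracket 50–69 mL/min.
35% of 1000 mg = 350 mg

350 mg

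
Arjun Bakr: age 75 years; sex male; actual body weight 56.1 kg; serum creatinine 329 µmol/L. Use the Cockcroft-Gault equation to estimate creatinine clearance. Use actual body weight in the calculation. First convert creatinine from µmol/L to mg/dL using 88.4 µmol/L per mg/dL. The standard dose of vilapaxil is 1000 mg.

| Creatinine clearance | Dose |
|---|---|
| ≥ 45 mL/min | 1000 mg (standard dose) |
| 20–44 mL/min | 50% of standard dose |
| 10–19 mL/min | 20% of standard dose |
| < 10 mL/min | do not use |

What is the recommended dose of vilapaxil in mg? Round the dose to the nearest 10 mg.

SCr = 329 / 88.4 = 3.722 mg/dL
CrCl = (140 − 75) × 56.1 / (72 × 3.722) = 3646.5 / 267.98 ≈ 13.6 mL/min
CrCl ≈ 14 mL/min → bracket 10–19 mL/min.
20% of 1000 mg = 200 mg

200 mg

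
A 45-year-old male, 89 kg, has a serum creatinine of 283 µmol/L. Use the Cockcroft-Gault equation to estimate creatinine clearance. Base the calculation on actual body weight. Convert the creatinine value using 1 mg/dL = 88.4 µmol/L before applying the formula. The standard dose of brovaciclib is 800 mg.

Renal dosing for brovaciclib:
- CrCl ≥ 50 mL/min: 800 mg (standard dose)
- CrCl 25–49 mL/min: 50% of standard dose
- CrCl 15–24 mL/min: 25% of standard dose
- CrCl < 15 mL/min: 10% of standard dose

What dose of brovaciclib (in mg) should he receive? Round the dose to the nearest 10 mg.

SCr = 283 / 88.4 = 3.201 mg/dL
CrCl = (140 − 45) × 89 / (72 × 3.201) = 8455.0 / 230.47 ≈ 36.7 mL/min
CrCl ≈ 37 mL/min → bracket 25–49 mL/min.
50% of 800 mg = 400 mg

400 mg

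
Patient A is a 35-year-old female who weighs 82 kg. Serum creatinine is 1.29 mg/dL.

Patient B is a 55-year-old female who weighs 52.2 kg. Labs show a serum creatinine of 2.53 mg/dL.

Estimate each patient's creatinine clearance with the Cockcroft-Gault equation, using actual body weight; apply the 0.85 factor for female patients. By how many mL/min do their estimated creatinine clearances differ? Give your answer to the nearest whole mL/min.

Patient A: CrCl = (140 − 35) × 82 / (72 × 1.29) × 0.85 = 8610.0 / 92.88 × 0.85 ≈ 78.8 mL/min
Patient B: CrCl = (140 − 55) × 52.2 / (72 × 2.53) × 0.85 = 4437.0 / 182.16 × 0.85 ≈ 20.7 mL/min
|78.8 − 20.7| = 58.1 mL/min

58 mL/min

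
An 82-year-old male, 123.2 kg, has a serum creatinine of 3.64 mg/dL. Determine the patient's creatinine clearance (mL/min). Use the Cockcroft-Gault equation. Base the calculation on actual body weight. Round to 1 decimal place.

27.3 mL/min

CrCl = (140 − 82) × 123.2 / (72 × 3.64) = 7145.6 / 262.08 ≈ 27.3 mL/min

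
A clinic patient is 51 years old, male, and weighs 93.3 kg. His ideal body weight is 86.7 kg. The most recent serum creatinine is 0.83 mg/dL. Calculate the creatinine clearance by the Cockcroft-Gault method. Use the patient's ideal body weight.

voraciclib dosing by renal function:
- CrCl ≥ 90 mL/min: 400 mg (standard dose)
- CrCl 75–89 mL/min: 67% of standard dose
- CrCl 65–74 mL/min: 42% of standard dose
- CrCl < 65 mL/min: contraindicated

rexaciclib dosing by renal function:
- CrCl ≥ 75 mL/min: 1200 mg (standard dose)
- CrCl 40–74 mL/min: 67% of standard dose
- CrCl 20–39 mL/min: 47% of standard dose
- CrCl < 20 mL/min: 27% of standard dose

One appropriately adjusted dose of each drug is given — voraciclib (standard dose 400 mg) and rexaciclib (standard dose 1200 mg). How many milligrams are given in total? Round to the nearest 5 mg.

CrCl = (140 − 51) × 86.7 / (72 × 0.83) = 7716.3 / 59.76 ≈ 129.1 mL/min
CrCl ≈ 129 mL/min.
voraciclib: ≥ 90 mL/min → 100% of 400 mg = 400 mg.
rexaciclib: ≥ 75 mL/min → 100% of 1200 mg = 1200 mg.
Total = 400 + 1200 = 1600 mg.

1600 mg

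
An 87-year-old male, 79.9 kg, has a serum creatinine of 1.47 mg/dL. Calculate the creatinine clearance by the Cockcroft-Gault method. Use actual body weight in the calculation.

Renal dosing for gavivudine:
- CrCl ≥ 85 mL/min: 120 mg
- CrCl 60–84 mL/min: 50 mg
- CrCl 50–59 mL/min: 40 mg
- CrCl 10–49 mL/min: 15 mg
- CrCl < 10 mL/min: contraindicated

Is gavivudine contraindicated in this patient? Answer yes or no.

CrCl = (140 − 87) × 79.9 / (72 × 1.47) = 4234.7 / 105.84 ≈ 40.0 mL/min
CrCl ≈ 40 mL/min, which is ≥ 10 mL/min.

no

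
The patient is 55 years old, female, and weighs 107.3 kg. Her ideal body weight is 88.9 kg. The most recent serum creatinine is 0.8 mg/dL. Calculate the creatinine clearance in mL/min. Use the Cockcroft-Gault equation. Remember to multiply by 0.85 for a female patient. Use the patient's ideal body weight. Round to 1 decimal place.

111.5 mL/min

CrCl = (140 − 55) × 88.9 / (72 × 0.8) × 0.85 = 7556.5 / 57.60 × 0.85 ≈ 111.5 mL/min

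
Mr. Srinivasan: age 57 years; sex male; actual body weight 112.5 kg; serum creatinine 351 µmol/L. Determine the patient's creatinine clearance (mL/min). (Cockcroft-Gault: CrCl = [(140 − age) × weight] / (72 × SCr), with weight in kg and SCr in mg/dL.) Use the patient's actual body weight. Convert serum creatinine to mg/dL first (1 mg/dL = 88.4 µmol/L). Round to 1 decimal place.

SCr = 351 / 88.4 = 3.971 mg/dL
CrCl = (140 − 57) × 112.5 / (72 × 3.971) = 9337.5 / 285.91 ≈ 32.7 mL/min

32.7 mL/min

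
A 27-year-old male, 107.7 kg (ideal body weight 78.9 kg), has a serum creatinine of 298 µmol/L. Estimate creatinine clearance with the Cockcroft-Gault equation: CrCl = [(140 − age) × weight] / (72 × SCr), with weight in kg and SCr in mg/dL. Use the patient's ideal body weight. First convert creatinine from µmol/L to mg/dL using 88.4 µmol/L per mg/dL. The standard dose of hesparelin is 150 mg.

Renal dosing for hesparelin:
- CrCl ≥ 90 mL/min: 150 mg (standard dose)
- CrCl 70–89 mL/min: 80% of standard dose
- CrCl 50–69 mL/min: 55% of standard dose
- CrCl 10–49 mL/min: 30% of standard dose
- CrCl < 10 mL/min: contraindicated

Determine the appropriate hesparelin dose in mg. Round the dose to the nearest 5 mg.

45 mg

SCr = 298 / 88.4 = 3.371 mg/dL
CrCl = (140 − 27) × 78.9 / (72 × 3.371) = 8915.7 / 242.71 ≈ 36.7 mL/min
CrCl ≈ 37 mL/min → bracket 10–49 mL/min.
30% of 150 mg = 45 mg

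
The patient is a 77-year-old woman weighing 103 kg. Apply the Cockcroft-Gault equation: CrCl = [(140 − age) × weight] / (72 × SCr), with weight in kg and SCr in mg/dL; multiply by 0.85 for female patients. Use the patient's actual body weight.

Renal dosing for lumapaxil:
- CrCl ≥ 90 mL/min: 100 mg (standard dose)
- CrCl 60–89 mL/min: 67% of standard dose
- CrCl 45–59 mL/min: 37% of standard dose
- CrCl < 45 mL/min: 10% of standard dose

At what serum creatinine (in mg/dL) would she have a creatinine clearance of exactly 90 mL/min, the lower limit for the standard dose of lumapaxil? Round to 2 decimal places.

Standard dose requires CrCl ≥ 90 mL/min.
Set (140 − 77) × 103 × 0.85 / (72 × SCr) = 90
SCr = (140 − 77) × 103 × 0.85 / (72 × 90) = 0.851 mg/dL

0.85 mg/dL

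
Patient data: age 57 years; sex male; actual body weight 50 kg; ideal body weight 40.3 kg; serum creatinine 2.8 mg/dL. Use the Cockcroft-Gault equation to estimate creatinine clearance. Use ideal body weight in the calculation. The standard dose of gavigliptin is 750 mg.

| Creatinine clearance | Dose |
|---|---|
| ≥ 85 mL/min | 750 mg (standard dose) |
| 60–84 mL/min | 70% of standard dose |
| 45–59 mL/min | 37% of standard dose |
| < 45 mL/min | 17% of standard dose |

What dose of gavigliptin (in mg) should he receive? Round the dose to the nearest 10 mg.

CrCl = (140 − 57) × 40.3 / (72 × 2.8) = 3344.9 / 201.60 ≈ 16.6 mL/min
CrCl ≈ 17 mL/min → bracket < 45 mL/min.
17% of 750 mg = 127.5 mg → 130 mg

130 mg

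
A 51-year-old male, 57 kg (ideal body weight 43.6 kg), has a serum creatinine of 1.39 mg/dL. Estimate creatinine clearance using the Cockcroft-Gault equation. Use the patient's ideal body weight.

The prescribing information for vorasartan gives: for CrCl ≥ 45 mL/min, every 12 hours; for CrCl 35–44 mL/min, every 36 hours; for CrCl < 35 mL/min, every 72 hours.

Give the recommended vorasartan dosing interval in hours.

every 36 hours

CrCl = (140 − 51) × 43.6 / (72 × 1.39) = 3880.4 / 100.08 ≈ 38.8 mL/min
CrCl ≈ 39 mL/min → bracket 35–44 mL/min → every 36 hours.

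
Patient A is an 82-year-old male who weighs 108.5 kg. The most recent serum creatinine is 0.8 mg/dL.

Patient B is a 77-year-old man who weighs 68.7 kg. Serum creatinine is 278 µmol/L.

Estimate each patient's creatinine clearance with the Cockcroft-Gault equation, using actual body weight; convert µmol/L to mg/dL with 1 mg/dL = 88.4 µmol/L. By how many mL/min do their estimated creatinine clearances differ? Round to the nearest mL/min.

Patient A: CrCl = (140 − 82) × 108.5 / (72 × 0.8) = 6293.0 / 57.60 ≈ 109.3 mL/min
Patient B: SCr = 278 / 88.4 = 3.145 mg/dL
Patient B: CrCl = (140 − 77) × 68.7 / (72 × 3.145) = 4328.1 / 226.44 ≈ 19.1 mL/min
|109.3 − 19.1| = 90.2 mL/min

90 mL/min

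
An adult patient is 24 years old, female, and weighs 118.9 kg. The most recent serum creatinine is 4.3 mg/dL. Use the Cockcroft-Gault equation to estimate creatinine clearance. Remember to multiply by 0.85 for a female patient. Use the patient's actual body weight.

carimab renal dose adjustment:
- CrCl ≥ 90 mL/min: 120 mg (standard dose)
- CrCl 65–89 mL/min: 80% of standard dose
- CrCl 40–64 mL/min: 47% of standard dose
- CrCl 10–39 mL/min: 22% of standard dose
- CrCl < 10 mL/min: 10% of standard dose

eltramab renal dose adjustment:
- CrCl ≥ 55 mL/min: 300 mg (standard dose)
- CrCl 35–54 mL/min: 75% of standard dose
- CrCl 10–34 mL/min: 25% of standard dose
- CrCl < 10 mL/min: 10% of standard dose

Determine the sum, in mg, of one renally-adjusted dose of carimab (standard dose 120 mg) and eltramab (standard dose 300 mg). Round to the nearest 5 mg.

250 mg

CrCl = (140 − 24) × 118.9 / (72 × 4.3) × 0.85 = 13792.4 / 309.60 × 0.85 ≈ 37.9 mL/min
CrCl ≈ 38 mL/min.
carimab: 10–39 mL/min → 22% of 120 mg = 26.4 mg.
eltramab: 35–54 mL/min → 75% of 300 mg = 225 mg.
Total = 26.4 + 225 = 251.4 mg.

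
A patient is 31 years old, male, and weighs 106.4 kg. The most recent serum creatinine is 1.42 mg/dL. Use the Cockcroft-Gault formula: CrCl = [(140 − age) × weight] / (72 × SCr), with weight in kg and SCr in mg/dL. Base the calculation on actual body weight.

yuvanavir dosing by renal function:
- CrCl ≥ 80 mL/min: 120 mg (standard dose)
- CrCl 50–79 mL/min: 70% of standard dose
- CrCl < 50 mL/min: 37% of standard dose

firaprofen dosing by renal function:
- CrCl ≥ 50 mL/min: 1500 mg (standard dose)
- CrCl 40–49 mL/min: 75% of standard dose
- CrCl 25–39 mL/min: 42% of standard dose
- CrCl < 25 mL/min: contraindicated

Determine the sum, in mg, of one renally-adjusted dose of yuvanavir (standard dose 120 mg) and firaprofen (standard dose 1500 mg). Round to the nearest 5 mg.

1620 mg

CrCl = (140 − 31) × 106.4 / (72 × 1.42) = 11597.6 / 102.24 ≈ 113.4 mL/min
CrCl ≈ 113 mL/min.
yuvanavir: ≥ 80 mL/min → 100% of 120 mg = 120 mg.
firaprofen: ≥ 50 mL/min → 100% of 1500 mg = 1500 mg.
Total = 120 + 1500 = 1620 mg.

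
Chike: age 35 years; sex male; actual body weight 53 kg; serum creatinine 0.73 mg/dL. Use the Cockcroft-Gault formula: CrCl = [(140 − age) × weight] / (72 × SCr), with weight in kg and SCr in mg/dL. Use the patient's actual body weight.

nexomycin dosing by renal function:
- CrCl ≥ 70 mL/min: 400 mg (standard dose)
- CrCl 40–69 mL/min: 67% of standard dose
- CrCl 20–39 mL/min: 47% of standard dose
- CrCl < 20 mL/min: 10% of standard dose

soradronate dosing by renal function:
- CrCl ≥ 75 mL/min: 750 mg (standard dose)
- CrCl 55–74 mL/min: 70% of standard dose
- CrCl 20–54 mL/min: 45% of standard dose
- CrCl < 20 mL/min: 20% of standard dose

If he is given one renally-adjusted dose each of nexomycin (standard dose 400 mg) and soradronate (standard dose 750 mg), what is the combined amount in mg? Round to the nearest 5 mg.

1150 mg

CrCl = (140 − 35) × 53 / (72 × 0.73) = 5565.0 / 52.56 ≈ 105.9 mL/min
CrCl ≈ 106 mL/min.
nexomycin: ≥ 70 mL/min → 100% of 400 mg = 400 mg.
soradronate: ≥ 75 mL/min → 100% of 750 mg = 750 mg.
Total = 400 + 750 = 1150 mg.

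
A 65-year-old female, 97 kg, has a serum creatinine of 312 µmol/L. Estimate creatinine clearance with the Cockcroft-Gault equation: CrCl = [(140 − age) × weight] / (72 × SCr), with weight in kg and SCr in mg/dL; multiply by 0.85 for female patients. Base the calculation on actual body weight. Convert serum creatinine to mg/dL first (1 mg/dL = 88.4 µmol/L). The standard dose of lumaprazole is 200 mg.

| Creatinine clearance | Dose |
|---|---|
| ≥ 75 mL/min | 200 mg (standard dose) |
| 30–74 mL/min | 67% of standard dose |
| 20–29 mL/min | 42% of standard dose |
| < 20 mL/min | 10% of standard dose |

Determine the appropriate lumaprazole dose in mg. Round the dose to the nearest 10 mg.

SCr = 312 / 88.4 = 3.529 mg/dL
CrCl = (140 − 65) × 97 / (72 × 3.529) × 0.85 = 7275.0 / 254.09 × 0.85 ≈ 24.3 mL/min
CrCl ≈ 24 mL/min → bracket 20–29 mL/min.
42% of 200 mg = 84 mg → 80 mg

80 mg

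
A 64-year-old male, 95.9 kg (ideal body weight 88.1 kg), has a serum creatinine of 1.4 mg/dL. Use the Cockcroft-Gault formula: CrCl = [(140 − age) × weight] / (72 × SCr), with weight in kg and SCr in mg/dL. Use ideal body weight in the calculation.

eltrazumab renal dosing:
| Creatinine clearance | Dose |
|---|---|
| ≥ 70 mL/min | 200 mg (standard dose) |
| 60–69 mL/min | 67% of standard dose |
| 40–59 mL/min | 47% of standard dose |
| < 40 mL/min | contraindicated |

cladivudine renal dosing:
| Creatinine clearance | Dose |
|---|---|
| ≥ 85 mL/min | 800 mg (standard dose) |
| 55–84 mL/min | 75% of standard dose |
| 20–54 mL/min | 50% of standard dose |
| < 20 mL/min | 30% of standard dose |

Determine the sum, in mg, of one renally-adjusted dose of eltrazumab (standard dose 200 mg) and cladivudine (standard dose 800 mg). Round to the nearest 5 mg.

CrCl = (140 − 64) × 88.1 / (72 × 1.4) = 6695.6 / 100.80 ≈ 66.4 mL/min
CrCl ≈ 66 mL/min.
eltrazumab: 60–69 mL/min → 67% of 200 mg = 134 mg.
cladivudine: 55–84 mL/min → 75% of 800 mg = 600 mg.
Total = 134 + 600 = 734 mg.

735 mg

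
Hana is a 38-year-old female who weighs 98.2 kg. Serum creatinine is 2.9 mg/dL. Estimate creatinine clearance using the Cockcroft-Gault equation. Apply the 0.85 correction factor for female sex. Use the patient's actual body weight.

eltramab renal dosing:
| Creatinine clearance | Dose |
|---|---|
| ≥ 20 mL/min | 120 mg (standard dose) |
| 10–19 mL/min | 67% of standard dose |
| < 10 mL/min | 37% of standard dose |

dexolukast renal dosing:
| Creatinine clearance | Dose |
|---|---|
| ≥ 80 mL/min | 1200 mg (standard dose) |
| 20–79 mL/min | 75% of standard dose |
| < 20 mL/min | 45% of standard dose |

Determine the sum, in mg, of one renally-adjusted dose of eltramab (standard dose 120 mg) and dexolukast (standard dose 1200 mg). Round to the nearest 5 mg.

1020 mg

CrCl = (140 − 38) × 98.2 / (72 × 2.9) × 0.85 = 10016.4 / 208.80 × 0.85 ≈ 40.8 mL/min
CrCl ≈ 41 mL/min.
eltramab: ≥ 20 mL/min → 100% of 120 mg = 120 mg.
dexolukast: 20–79 mL/min → 75% of 1200 mg = 900 mg.
Total = 120 + 900 = 1020 mg.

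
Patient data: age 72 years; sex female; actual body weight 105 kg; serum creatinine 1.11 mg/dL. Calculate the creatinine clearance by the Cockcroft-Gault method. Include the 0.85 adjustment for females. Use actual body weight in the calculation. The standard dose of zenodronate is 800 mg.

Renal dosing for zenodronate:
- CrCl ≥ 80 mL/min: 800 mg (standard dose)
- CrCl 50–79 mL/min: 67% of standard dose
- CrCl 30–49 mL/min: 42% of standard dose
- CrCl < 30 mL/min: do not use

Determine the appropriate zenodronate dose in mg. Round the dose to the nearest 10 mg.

CrCl = (140 − 72) × 105 / (72 × 1.11) × 0.85 = 7140.0 / 79.92 × 0.85 ≈ 75.9 mL/min
CrCl ≈ 76 mL/min → bracket 50–79 mL/min.
67% of 800 mg = 536 mg → 540 mg

540 mg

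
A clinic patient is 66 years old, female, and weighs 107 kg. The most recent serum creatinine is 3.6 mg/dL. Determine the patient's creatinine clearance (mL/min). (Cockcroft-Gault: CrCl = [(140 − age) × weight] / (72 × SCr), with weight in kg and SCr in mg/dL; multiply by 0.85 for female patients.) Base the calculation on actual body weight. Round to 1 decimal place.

26.0 mL/min

CrCl = (140 − 66) × 107 / (72 × 3.6) × 0.85 = 7918.0 / 259.20 × 0.85 ≈ 26.0 mL/min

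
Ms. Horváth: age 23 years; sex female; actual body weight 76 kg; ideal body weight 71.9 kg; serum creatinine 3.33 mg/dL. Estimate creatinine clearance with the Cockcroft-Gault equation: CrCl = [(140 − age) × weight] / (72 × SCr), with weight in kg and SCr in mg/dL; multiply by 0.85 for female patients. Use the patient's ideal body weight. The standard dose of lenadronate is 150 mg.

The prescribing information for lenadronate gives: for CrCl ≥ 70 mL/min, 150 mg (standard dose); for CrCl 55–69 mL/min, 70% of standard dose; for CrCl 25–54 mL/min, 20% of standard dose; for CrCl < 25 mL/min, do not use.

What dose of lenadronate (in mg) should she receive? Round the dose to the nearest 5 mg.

CrCl = (140 − 23) × 71.9 / (72 × 3.33) × 0.85 = 8412.3 / 239.76 × 0.85 ≈ 29.8 mL/min
CrCl ≈ 30 mL/min → bracket 25–54 mL/min.
20% of 150 mg = 30 mg

30 mg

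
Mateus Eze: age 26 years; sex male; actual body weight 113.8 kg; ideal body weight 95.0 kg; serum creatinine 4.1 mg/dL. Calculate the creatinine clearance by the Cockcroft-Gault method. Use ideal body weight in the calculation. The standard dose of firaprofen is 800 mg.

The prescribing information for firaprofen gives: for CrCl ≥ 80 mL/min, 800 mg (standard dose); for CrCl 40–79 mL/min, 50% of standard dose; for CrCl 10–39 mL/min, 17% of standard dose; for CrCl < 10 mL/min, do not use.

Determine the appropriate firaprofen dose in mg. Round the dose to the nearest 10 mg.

140 mg

CrCl = (140 − 26) × 95 / (72 × 4.1) = 10830.0 / 295.20 ≈ 36.7 mL/min
CrCl ≈ 37 mL/min → bracket 10–39 mL/min.
17% of 800 mg = 136 mg → 140 mg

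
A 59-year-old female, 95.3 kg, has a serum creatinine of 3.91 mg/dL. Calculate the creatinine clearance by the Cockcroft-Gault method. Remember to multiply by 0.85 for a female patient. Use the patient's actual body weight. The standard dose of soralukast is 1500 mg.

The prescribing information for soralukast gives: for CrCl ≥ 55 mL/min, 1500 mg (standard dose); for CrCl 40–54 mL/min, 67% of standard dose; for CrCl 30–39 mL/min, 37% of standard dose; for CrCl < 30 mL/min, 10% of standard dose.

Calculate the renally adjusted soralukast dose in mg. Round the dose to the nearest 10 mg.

CrCl = (140 − 59) × 95.3 / (72 × 3.91) × 0.85 = 7719.3 / 281.52 × 0.85 ≈ 23.3 mL/min
CrCl ≈ 23 mL/min → bracket < 30 mL/min.
10% of 1500 mg = 150 mg

150 mg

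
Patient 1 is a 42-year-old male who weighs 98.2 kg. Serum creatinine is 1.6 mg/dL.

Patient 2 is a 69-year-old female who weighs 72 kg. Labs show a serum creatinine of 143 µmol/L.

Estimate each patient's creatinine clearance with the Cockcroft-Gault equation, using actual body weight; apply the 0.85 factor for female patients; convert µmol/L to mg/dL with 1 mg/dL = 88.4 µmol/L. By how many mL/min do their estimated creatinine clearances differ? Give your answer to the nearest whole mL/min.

46 mL/min

Patient 1: CrCl = (140 − 42) × 98.2 / (72 × 1.6) = 9623.6 / 115.20 ≈ 83.5 mL/min
Patient 2: SCr = 143 / 88.4 = 1.618 mg/dL
Patient 2: CrCl = (140 − 69) × 72 / (72 × 1.618) × 0.85 = 5112.0 / 116.50 × 0.85 ≈ 37.3 mL/min
|83.5 − 37.3| = 46.2 mL/min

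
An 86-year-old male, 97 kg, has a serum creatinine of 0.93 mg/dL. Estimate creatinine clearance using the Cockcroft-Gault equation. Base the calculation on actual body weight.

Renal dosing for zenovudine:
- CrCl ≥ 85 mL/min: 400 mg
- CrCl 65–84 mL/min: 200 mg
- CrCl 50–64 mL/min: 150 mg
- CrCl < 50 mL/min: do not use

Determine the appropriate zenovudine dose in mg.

CrCl = (140 − 86) × 97 / (72 × 0.93) = 5238.0 / 66.96 ≈ 78.2 mL/min
CrCl ≈ 78 mL/min → bracket 65–84 mL/min.
Dose for this bracket: 200 mg.

200 mg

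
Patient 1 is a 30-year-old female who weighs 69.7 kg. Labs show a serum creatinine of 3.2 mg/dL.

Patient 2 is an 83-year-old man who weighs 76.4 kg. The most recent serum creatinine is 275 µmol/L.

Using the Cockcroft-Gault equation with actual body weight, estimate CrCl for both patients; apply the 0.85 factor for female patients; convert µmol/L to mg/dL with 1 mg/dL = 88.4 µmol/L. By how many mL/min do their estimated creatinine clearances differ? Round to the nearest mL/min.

Patient 1: CrCl = (140 − 30) × 69.7 / (72 × 3.2) × 0.85 = 7667.0 / 230.40 × 0.85 ≈ 28.3 mL/min
Patient 2: SCr = 275 / 88.4 = 3.111 mg/dL
Patient 2: CrCl = (140 − 83) × 76.4 / (72 × 3.111) = 4354.8 / 223.99 ≈ 19.4 mL/min
|28.3 − 19.4| = 8.9 mL/min

9 mL/min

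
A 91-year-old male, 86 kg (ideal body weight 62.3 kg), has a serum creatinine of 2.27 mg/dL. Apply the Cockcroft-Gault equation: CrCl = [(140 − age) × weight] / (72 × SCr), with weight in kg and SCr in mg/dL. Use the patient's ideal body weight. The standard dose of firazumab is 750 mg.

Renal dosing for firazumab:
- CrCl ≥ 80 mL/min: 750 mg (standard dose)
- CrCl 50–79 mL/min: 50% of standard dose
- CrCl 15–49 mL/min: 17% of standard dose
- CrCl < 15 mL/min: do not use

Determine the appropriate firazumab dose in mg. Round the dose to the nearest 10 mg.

130 mg

CrCl = (140 − 91) × 62.3 / (72 × 2.27) = 3052.7 / 163.44 ≈ 18.7 mL/min
CrCl ≈ 19 mL/min → bracket 15–49 mL/min.
17% of 750 mg = 127.5 mg → 130 mg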